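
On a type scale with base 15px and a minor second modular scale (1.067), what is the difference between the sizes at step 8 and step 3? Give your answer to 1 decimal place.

7.0px

Step 3: 15.0 × 1.067³ = 18.222px
Step 8: 15.0 × 1.067⁸ = 25.200px
Difference: 25.200 − 18.222 = 6.978px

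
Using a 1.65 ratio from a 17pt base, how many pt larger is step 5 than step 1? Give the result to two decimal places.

179.86pt

Step 1: 17.0 × 1.65 = 28.0500pt
Step 5: 17.0 × 1.65⁵ = 207.9068pt
Difference: 207.9068 − 28.0500 = 179.8568pt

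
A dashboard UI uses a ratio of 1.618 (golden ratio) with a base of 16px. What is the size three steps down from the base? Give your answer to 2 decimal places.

16.0 ÷ 1.618³ = 16.0 ÷ 4.23580 ≈ 3.78

3.78px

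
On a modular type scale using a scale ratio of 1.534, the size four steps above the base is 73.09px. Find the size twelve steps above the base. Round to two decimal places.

Moving from step +4 to step +12 is 8 steps up, so multiply by r⁸.
73.09 × 1.534⁸ = 73.09 × 30.66217 ≈ 2241.098

2241.10px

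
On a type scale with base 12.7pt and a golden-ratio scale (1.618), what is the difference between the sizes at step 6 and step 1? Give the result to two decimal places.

207.31pt

Step 1: 12.7 × 1.618 = 20.5486pt
Step 6: 12.7 × 1.618⁶ = 227.8635pt
Difference: 227.8635 − 20.5486 = 207.3149pt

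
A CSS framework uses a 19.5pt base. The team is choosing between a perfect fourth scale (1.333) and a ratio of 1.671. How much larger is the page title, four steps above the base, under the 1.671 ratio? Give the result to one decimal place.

Perfect fourth: 19.5 × 1.333⁴ = 61.568pt
At 1.671: 19.5 × 1.671⁴ = 152.034pt
Difference: 152.034 − 61.568 = 90.466pt

90.5pt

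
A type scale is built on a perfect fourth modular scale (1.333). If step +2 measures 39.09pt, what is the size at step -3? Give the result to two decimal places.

The gap is -3 − (2) = -5 steps, so the factor is 1.333^-5.
39.09 ÷ 1.333⁵ = 39.09 ÷ 4.20873 ≈ 9.288

9.29pt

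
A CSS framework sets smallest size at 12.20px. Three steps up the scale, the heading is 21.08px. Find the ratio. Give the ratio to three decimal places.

1.200

r³ = 21.08 / 12.20, so r = (21.08/12.20)^(1/3).
r = 1.7279^(1/3) ≈ 1.2000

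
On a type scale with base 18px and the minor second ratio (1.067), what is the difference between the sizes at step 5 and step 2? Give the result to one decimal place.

Step 2: 18.0 × 1.067² = 20.493px
Step 5: 18.0 × 1.067⁵ = 24.894px
Difference: 24.894 − 20.493 = 4.401px

4.4px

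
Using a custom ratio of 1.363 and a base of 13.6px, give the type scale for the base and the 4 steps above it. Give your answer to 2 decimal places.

Step 0: 13.6px
Step 1: 13.6 × 1.363 = 18.54
Step 2: 13.6 × 1.363² = 25.27
Step 3: 13.6 × 1.363³ = 34.44
Step 4: 13.6 × 1.363⁴ = 46.94

13.60px, 18.54px, 25.27px, 34.44px, 46.94px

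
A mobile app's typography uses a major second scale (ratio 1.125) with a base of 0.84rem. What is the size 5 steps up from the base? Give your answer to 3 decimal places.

Each step on a modular scale multiplies by the ratio, so the size n steps from the base is base × ratioⁿ.
0.84 × 1.125⁵ = 0.84 × 1.80203 ≈ 1.514

1.514rem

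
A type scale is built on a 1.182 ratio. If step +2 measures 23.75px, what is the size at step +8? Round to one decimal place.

23.75 × 1.182⁶ = 23.75 × 2.72712 ≈ 64.769

64.8px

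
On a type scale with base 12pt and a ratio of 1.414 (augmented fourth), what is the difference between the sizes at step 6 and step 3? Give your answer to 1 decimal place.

Step 3: 12.0 × 1.414³ = 33.926pt
Step 6: 12.0 × 1.414⁶ = 95.913pt
Difference: 95.913 − 33.926 = 61.987pt

62.0pt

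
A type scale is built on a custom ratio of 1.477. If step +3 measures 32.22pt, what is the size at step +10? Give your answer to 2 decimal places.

32.22 × 1.477⁷ = 32.22 × 15.33428 ≈ 494.071

494.07pt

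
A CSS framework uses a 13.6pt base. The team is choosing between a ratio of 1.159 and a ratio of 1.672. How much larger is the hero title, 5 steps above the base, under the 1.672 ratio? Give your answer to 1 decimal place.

149.3pt

At 1.159: 13.6 × 1.159⁵ = 28.442pt
At 1.672: 13.6 × 1.672⁵ = 177.713pt
Difference: 177.713 − 28.442 = 149.271pt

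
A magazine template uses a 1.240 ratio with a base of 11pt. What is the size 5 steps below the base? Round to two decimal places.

3.75pt

11.0 ÷ 1.240⁵ = 11.0 ÷ 2.93163 ≈ 3.75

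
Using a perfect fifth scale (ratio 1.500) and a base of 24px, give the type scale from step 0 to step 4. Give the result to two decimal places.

24.00px, 36.00px, 54.00px, 81.00px, 121.50px

Step 0: 24px
Step 1: 24.0 × 1.500 = 36.00
Step 2: 24.0 × 1.500² = 54.00
Step 3: 24.0 × 1.500³ = 81.00
Step 4: 24.0 × 1.500⁴ = 121.50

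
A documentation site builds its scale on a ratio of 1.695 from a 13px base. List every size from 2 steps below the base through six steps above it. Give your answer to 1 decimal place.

Step -2: 13.0 ÷ 1.695² = 4.5
Step -1: 13.0 ÷ 1.695 = 7.7
Step 0: 13px
Step 1: 13.0 × 1.695 = 22.0
Step 2: 13.0 × 1.695² = 37.3
Step 3: 13.0 × 1.695³ = 63.3
Step 4: 13.0 × 1.695⁴ = 107.3
Step 5: 13.0 × 1.695⁵ = 181.9
Step 6: 13.0 × 1.695⁶ = 308.3

4.5px, 7.7px, 13.0px, 22.0px, 37.3px, 63.3px, 107.3px, 181.9px, 308.3px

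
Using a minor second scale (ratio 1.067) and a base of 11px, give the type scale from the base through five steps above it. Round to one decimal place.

11.0px, 11.7px, 12.5px, 13.4px, 14.3px, 15.2px

Step 0: 11px
Step 1: 11.0 × 1.067 = 11.7
Step 2: 11.0 × 1.067² = 12.5
Step 3: 11.0 × 1.067³ = 13.4
Step 4: 11.0 × 1.067⁴ = 14.3
Step 5: 11.0 × 1.067⁵ = 15.2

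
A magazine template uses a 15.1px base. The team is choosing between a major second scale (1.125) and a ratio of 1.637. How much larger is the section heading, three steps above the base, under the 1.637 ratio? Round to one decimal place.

44.7px

Major second: 15.1 × 1.125³ = 21.500px
At 1.637: 15.1 × 1.637³ = 66.240px
Difference: 66.240 − 21.500 = 44.740px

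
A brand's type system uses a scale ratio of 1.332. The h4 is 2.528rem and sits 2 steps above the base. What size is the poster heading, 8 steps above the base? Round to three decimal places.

14.119rem

The gap is 8 − (2) = 6 steps, so the factor is 1.332^6.
2.528 × 1.332⁶ = 2.528 × 5.58503 ≈ 14.119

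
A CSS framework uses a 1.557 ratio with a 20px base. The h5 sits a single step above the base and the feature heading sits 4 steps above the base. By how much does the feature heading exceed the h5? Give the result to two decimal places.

Step 1: 20.0 × 1.557 = 31.1400px
Step 4: 20.0 × 1.557⁴ = 117.5397px
Difference: 117.5397 − 31.1400 = 86.3997px

86.40px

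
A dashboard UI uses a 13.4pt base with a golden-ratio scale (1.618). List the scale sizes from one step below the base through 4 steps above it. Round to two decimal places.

8.28pt, 13.40pt, 21.68pt, 35.08pt, 56.76pt, 91.84pt

Step -1: 13.4 ÷ 1.618 = 8.28
Step 0: 13.4pt
Step 1: 13.4 × 1.618 = 21.68
Step 2: 13.4 × 1.618² = 35.08
Step 3: 13.4 × 1.618³ = 56.76
Step 4: 13.4 × 1.618⁴ = 91.84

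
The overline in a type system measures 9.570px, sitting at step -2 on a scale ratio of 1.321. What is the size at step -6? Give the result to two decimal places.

9.570 ÷ 1.321⁴ = 9.570 ÷ 3.04517 ≈ 3.143

3.14px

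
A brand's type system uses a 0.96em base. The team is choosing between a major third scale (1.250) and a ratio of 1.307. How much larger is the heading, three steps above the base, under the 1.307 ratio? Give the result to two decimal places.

0.27em

Major third: 0.96 × 1.250³ = 1.8750em
At 1.307: 0.96 × 1.307³ = 2.1434em
Difference: 2.1434 − 1.8750 = 0.2684em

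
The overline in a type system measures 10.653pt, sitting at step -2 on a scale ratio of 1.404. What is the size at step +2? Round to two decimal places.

41.39pt

10.653 × 1.404⁴ = 10.653 × 3.88569 ≈ 41.394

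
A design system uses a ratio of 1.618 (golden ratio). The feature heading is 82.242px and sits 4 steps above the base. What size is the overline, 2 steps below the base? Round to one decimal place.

Moving from step +4 to step -2 is 6 steps down, so divide by r⁶.
82.242 ÷ 1.618⁶ = 82.242 ÷ 17.94201 ≈ 4.584

4.6px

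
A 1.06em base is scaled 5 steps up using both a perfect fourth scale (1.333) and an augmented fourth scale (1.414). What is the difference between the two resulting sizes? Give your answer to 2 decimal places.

Perfect fourth: 1.06 × 1.333⁵ = 4.4613em
Augmented fourth: 1.06 × 1.414⁵ = 5.9917em
Difference: 5.9917 − 4.4613 = 1.5304em

1.53em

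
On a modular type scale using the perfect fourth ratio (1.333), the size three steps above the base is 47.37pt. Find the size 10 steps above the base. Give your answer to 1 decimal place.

47.37 × 1.333⁷ = 47.37 × 7.47844 ≈ 354.254

354.3pt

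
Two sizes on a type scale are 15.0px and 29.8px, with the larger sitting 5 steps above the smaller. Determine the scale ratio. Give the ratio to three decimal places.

r⁵ = 29.8 / 15.0, so r = (29.8/15.0)^(1/5).
r = 1.9867^(1/5) ≈ 1.1472

1.147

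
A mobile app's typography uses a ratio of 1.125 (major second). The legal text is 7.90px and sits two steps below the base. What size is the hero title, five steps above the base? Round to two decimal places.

18.02px

The gap is 5 − (-2) = 7 steps, so the factor is 1.125^7.
7.90 × 1.125⁷ = 7.90 × 2.28070 ≈ 18.018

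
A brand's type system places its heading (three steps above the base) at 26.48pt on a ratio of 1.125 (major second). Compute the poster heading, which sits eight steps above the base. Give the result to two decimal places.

Moving from step +3 to step +8 is 5 steps up, so multiply by r⁵.
26.48 × 1.125⁵ = 26.48 × 1.80203 ≈ 47.718

47.72pt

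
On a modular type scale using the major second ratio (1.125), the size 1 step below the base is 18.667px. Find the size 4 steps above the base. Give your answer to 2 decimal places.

The gap is 4 − (-1) = 5 steps, so the factor is 1.125^5.
18.667 × 1.125⁵ = 18.667 × 1.80203 ≈ 33.639

33.64px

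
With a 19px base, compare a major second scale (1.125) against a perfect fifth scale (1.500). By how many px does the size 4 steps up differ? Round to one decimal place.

65.8px

Major second: 19.0 × 1.125⁴ = 30.434px
Perfect fifth: 19.0 × 1.500⁴ = 96.188px
Difference: 96.188 − 30.434 = 65.754px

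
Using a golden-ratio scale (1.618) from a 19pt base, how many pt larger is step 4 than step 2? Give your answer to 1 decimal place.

Step 2: 19.0 × 1.618² = 49.741pt
Step 4: 19.0 × 1.618⁴ = 130.217pt
Difference: 130.217 − 49.741 = 80.476pt

80.5pt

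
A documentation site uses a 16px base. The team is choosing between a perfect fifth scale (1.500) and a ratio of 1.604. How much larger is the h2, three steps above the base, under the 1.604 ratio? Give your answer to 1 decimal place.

12.0px

Perfect fifth: 16.0 × 1.500³ = 54.000px
At 1.604: 16.0 × 1.604³ = 66.029px
Difference: 66.029 − 54.000 = 12.029px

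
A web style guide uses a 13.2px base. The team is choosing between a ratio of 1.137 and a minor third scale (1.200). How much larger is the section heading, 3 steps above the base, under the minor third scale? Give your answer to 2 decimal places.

3.41px

At 1.137: 13.2 × 1.137³ = 19.4024px
Minor third: 13.2 × 1.200³ = 22.8096px
Difference: 22.8096 − 19.4024 = 3.4072px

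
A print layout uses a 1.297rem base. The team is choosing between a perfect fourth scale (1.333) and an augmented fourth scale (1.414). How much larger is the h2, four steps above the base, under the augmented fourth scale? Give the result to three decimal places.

Perfect fourth: 1.297 × 1.333⁴ = 4.09506rem
Augmented fourth: 1.297 × 1.414⁴ = 5.18487rem
Difference: 5.18487 − 4.09506 = 1.08981rem

1.090rem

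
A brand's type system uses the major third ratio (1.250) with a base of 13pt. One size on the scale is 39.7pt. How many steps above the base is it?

1.250ⁿ = 39.7 / 13 = 3.0538
n = ln(3.0538) / ln(1.250) = 1.1164 / 0.2231 ≈ 5.00

5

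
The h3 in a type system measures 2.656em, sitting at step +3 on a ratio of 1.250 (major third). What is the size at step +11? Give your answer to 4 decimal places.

15.8310em

2.656 × 1.250⁸ = 2.656 × 5.96046 ≈ 15.8310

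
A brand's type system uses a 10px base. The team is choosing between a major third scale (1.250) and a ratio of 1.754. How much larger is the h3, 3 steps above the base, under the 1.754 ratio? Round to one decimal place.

Major third: 10.0 × 1.250³ = 19.531px
At 1.754: 10.0 × 1.754³ = 53.962px
Difference: 53.962 − 19.531 = 34.431px

34.4px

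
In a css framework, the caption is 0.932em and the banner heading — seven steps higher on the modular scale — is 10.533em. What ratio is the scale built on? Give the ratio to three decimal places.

1.414

r⁷ = 10.533 / 0.932, so r = (10.533/0.932)^(1/7).
r = 11.3015^(1/7) ≈ 1.4140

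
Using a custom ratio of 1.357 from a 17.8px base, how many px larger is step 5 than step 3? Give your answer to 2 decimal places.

Step 3: 17.8 × 1.357³ = 44.4795px
Step 5: 17.8 × 1.357⁵ = 81.9067px
Difference: 81.9067 − 44.4795 = 37.4272px

37.43px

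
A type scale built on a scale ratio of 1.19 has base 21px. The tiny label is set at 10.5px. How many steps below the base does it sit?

1.19ⁿ = 21 / 10.5 = 2.0000
n = ln(2.0000) / ln(1.19) = 0.6931 / 0.1740 ≈ 3.98

4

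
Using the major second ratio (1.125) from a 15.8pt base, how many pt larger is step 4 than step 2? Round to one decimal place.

5.3pt

Step 2: 15.8 × 1.125² = 19.997pt
Step 4: 15.8 × 1.125⁴ = 25.309pt
Difference: 25.309 − 19.997 = 5.312pt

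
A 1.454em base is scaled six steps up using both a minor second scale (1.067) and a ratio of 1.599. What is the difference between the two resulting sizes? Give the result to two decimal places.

Minor second: 1.454 × 1.067⁶ = 2.1456em
At 1.599: 1.454 × 1.599⁶ = 24.3027em
Difference: 24.3027 − 2.1456 = 22.1571em

22.16em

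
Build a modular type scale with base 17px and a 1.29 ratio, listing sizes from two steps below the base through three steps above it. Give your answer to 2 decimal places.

10.22px, 13.18px, 17.00px, 21.93px, 28.29px, 36.49px

Step -2: 17.0 ÷ 1.29² = 10.22
Step -1: 17.0 ÷ 1.29 = 13.18
Step 0: 17px
Step 1: 17.0 × 1.29 = 21.93
Step 2: 17.0 × 1.29² = 28.29
Step 3: 17.0 × 1.29³ = 36.49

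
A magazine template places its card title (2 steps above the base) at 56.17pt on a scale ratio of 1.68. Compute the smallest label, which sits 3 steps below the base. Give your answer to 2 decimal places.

56.17 ÷ 1.68⁵ = 56.17 ÷ 13.38278 ≈ 4.197

4.20pt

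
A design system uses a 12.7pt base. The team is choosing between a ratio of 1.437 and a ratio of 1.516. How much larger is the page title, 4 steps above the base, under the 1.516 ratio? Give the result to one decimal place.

12.9pt

At 1.437: 12.7 × 1.437⁴ = 54.154pt
At 1.516: 12.7 × 1.516⁴ = 67.081pt
Difference: 67.081 − 54.154 = 12.927pt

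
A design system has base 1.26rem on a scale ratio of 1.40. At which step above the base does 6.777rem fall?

1.40ⁿ = 6.777 / 1.26 = 5.3786
n = ln(5.3786) / ln(1.40) = 1.6824 / 0.3365 ≈ 5.00

5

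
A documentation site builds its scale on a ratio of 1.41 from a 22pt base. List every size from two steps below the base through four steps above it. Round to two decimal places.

11.07pt, 15.60pt, 22.00pt, 31.02pt, 43.74pt, 61.67pt, 86.96pt

Step -2: 22.0 ÷ 1.41² = 11.07
Step -1: 22.0 ÷ 1.41 = 15.60
Step 0: 22pt
Step 1: 22.0 × 1.41 = 31.02
Step 2: 22.0 × 1.41² = 43.74
Step 3: 22.0 × 1.41³ = 61.67
Step 4: 22.0 × 1.41⁴ = 86.96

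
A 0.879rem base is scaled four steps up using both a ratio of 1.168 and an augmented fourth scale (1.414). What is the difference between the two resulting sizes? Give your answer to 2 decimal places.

1.88rem

At 1.168: 0.879 × 1.168⁴ = 1.6359rem
Augmented fourth: 0.879 × 1.414⁴ = 3.5139rem
Difference: 3.5139 − 1.6359 = 1.8780rem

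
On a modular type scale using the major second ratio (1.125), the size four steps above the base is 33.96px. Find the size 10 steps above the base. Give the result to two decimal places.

68.85px

33.96 × 1.125⁶ = 33.96 × 2.02729 ≈ 68.847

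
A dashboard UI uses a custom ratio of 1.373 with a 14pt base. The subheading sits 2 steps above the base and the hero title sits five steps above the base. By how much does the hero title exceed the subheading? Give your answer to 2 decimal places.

Step 2: 14.0 × 1.373² = 26.3918pt
Step 5: 14.0 × 1.373⁵ = 68.3094pt
Difference: 68.3094 − 26.3918 = 41.9176pt

41.92pt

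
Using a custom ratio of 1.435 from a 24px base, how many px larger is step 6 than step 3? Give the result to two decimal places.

Step 3: 24.0 × 1.435³ = 70.9197px
Step 6: 24.0 × 1.435⁶ = 209.5669px
Difference: 209.5669 − 70.9197 = 138.6472px

138.65px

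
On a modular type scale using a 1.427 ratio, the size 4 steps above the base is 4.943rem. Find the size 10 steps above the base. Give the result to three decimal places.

41.738rem

4.943 × 1.427⁶ = 4.943 × 8.44391 ≈ 41.738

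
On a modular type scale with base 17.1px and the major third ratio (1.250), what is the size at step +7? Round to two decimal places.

81.54px

A modular type scale is a geometric sequence: sizeₙ = base × rⁿ.
17.1 × 1.250⁷ = 17.1 × 4.76837 ≈ 81.54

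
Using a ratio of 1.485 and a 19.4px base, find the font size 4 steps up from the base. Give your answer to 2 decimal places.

19.4 × 1.485⁴ = 19.4 × 4.86302 ≈ 94.34

94.34px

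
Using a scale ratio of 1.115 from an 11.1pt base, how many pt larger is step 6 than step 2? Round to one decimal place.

7.5pt

Step 2: 11.1 × 1.115² = 13.800pt
Step 6: 11.1 × 1.115⁶ = 21.329pt
Difference: 21.329 − 13.800 = 7.529pt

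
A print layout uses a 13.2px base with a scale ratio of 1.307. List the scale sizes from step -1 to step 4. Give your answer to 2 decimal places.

Step -1: 13.2 ÷ 1.307 = 10.10
Step 0: 13.2px
Step 1: 13.2 × 1.307 = 17.25
Step 2: 13.2 × 1.307² = 22.55
Step 3: 13.2 × 1.307³ = 29.47
Step 4: 13.2 × 1.307⁴ = 38.52

10.10px, 13.20px, 17.25px, 22.55px, 29.47px, 38.52px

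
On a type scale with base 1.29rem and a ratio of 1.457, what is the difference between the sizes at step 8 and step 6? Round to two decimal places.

Step 6: 1.29 × 1.457⁶ = 12.3409rem
Step 8: 1.29 × 1.457⁸ = 26.1979rem
Difference: 26.1979 − 12.3409 = 13.8570rem

13.86rem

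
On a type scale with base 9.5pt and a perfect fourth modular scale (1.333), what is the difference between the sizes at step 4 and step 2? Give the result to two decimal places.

13.11pt

Step 2: 9.5 × 1.333² = 16.8804pt
Step 4: 9.5 × 1.333⁴ = 29.9947pt
Difference: 29.9947 − 16.8804 = 13.1143pt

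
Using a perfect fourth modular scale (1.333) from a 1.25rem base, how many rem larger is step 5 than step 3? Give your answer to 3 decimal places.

Step 3: 1.25 × 1.333³ = 2.96074rem
Step 5: 1.25 × 1.333⁵ = 5.26091rem
Difference: 5.26091 − 2.96074 = 2.30017rem

2.300rem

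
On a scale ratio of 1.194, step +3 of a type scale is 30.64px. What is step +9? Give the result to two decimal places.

88.78px

Moving from step +3 to step +9 is 6 steps up, so multiply by r⁶.
30.64 × 1.194⁶ = 30.64 × 2.89752 ≈ 88.780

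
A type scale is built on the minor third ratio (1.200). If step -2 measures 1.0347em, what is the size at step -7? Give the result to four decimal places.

1.0347 ÷ 1.200⁵ = 1.0347 ÷ 2.48832 ≈ 0.4158

0.4158em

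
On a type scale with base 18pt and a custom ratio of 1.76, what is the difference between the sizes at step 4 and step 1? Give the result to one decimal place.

Step 1: 18.0 × 1.76 = 31.680pt
Step 4: 18.0 × 1.76⁴ = 172.712pt
Difference: 172.712 − 31.680 = 141.032pt

141.0pt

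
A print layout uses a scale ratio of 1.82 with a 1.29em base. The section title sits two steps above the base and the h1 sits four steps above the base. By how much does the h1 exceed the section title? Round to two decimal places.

9.88em

Step 2: 1.29 × 1.82² = 4.2730em
Step 4: 1.29 × 1.82⁴ = 14.1539em
Difference: 14.1539 − 4.2730 = 9.8809em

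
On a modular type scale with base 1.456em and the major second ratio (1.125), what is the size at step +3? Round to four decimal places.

1.456 × 1.125³ = 1.456 × 1.42383 ≈ 2.0731

2.0731em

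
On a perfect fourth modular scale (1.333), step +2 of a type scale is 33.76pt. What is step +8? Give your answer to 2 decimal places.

The gap is 8 − (2) = 6 steps, so the factor is 1.333^6.
33.76 × 1.333⁶ = 33.76 × 5.61023 ≈ 189.401

189.40pt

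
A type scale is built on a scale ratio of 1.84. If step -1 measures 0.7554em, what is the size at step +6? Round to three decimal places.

53.939em

0.7554 × 1.84⁷ = 0.7554 × 71.40436 ≈ 53.939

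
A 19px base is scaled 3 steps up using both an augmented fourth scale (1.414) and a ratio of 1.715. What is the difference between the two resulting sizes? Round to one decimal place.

42.1px

Augmented fourth: 19.0 × 1.414³ = 53.716px
At 1.715: 19.0 × 1.715³ = 95.840px
Difference: 95.840 − 53.716 = 42.124px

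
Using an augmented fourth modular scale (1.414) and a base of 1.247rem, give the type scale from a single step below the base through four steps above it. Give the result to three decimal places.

0.882rem, 1.247rem, 1.763rem, 2.493rem, 3.525rem, 4.985rem

Step -1: 1.247 ÷ 1.414 = 0.882
Step 0: 1.247rem
Step 1: 1.247 × 1.414 = 1.763
Step 2: 1.247 × 1.414² = 2.493
Step 3: 1.247 × 1.414³ = 3.525
Step 4: 1.247 × 1.414⁴ = 4.985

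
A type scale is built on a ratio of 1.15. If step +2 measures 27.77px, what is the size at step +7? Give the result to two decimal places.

Moving from step +2 to step +7 is 5 steps up, so multiply by r⁵.
27.77 × 1.15⁵ = 27.77 × 2.01136 ≈ 55.855

55.86px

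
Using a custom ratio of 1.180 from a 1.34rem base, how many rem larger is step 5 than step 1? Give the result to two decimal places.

1.48rem

Step 1: 1.34 × 1.180 = 1.5812rem
Step 5: 1.34 × 1.180⁵ = 3.0656rem
Difference: 3.0656 − 1.5812 = 1.4844rem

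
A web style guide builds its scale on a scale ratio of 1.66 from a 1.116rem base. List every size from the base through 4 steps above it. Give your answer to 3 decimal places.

1.116rem, 1.853rem, 3.075rem, 5.105rem, 8.474rem

Step 0: 1.116rem
Step 1: 1.116 × 1.66 = 1.853
Step 2: 1.116 × 1.66² = 3.075
Step 3: 1.116 × 1.66³ = 5.105
Step 4: 1.116 × 1.66⁴ = 8.474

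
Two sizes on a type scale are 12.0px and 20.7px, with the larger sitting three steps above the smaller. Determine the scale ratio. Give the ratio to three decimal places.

r³ = 20.7 / 12.0, so r = (20.7/12.0)^(1/3).
r = 1.7250^(1/3) ≈ 1.1993

1.199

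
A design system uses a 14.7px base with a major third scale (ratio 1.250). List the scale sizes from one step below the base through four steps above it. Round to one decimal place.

Step -1: 14.7 ÷ 1.250 = 11.8
Step 0: 14.7px
Step 1: 14.7 × 1.250 = 18.4
Step 2: 14.7 × 1.250² = 23.0
Step 3: 14.7 × 1.250³ = 28.7
Step 4: 14.7 × 1.250⁴ = 35.9

11.8px, 14.7px, 18.4px, 23.0px, 28.7px, 35.9px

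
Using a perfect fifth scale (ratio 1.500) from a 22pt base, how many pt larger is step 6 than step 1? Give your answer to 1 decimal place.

217.6pt

Step 1: 22.0 × 1.500 = 33.000pt
Step 6: 22.0 × 1.500⁶ = 250.594pt
Difference: 250.594 − 33.000 = 217.594pt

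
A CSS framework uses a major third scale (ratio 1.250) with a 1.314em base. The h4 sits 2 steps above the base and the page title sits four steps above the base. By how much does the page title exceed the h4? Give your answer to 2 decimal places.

Step 2: 1.314 × 1.250² = 2.0531em
Step 4: 1.314 × 1.250⁴ = 3.2080em
Difference: 3.2080 − 2.0531 = 1.1549em

1.15em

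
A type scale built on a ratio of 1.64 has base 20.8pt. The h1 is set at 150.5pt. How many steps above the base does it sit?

1.64ⁿ = 150.5 / 20.8 = 7.2356
n = ln(7.2356) / ln(1.64) = 1.9790 / 0.4947 ≈ 4.00

4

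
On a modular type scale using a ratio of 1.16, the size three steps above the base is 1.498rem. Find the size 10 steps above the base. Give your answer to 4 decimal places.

Moving from step +3 to step +10 is 7 steps up, so multiply by r⁷.
1.498 × 1.16⁷ = 1.498 × 2.82622 ≈ 4.2337

4.2337rem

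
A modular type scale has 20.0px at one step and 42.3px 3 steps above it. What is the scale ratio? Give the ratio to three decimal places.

1.284

The ratio satisfies 20.0 × r³ = 42.3, so r = (42.3 / 20.0)^(1/3).
r = 2.1150^(1/3) ≈ 1.2836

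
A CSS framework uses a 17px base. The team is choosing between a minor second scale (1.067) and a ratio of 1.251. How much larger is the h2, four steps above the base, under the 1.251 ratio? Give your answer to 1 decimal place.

Minor second: 17.0 × 1.067⁴ = 22.035px
At 1.251: 17.0 × 1.251⁴ = 41.637px
Difference: 41.637 − 22.035 = 19.602px

19.6px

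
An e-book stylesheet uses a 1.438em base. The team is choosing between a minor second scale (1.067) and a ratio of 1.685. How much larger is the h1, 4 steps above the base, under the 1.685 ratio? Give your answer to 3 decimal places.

9.728em

Minor second: 1.438 × 1.067⁴ = 1.86387em
At 1.685: 1.438 × 1.685⁴ = 11.59200em
Difference: 11.59200 − 1.86387 = 9.72813em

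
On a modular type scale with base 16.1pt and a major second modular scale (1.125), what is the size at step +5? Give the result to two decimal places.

Each step on a modular scale multiplies by the ratio, so the size n steps from the base is base × ratioⁿ.
16.1 × 1.125⁵ = 16.1 × 1.80203 ≈ 29.01

29.01pt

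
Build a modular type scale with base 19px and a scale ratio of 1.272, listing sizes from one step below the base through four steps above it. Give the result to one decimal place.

14.9px, 19.0px, 24.2px, 30.7px, 39.1px, 49.7px

Step -1: 19.0 ÷ 1.272 = 14.9
Step 0: 19px
Step 1: 19.0 × 1.272 = 24.2
Step 2: 19.0 × 1.272² = 30.7
Step 3: 19.0 × 1.272³ = 39.1
Step 4: 19.0 × 1.272⁴ = 49.7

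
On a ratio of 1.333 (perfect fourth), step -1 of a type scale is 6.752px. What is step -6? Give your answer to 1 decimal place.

The gap is -6 − (-1) = -5 steps, so the factor is 1.333^-5.
6.752 ÷ 1.333⁵ = 6.752 ÷ 4.20873 ≈ 1.604

1.6px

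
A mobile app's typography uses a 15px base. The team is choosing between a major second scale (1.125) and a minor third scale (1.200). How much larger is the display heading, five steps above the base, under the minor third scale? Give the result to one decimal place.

Major second: 15.0 × 1.125⁵ = 27.030px
Minor third: 15.0 × 1.200⁵ = 37.325px
Difference: 37.325 − 27.030 = 10.295px

10.3px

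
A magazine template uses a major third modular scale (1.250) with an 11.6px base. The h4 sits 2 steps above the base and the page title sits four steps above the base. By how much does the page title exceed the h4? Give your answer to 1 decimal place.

10.2px

Step 2: 11.6 × 1.250² = 18.125px
Step 4: 11.6 × 1.250⁴ = 28.320px
Difference: 28.320 − 18.125 = 10.195px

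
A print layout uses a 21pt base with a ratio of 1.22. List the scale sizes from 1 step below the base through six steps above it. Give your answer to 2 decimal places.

Step -1: 21.0 ÷ 1.22 = 17.21
Step 0: 21pt
Step 1: 21.0 × 1.22 = 25.62
Step 2: 21.0 × 1.22² = 31.26
Step 3: 21.0 × 1.22³ = 38.13
Step 4: 21.0 × 1.22⁴ = 46.52
Step 5: 21.0 × 1.22⁵ = 56.76
Step 6: 21.0 × 1.22⁶ = 69.24

17.21pt, 21.00pt, 25.62pt, 31.26pt, 38.13pt, 46.52pt, 56.76pt, 69.24pt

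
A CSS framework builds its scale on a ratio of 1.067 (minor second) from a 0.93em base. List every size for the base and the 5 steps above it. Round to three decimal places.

0.930em, 0.992em, 1.059em, 1.130em, 1.205em, 1.286em

Step 0: 0.93em
Step 1: 0.93 × 1.067 = 0.992
Step 2: 0.93 × 1.067² = 1.059
Step 3: 0.93 × 1.067³ = 1.130
Step 4: 0.93 × 1.067⁴ = 1.205
Step 5: 0.93 × 1.067⁵ = 1.286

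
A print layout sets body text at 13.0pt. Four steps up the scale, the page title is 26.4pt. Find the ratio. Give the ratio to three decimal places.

r⁴ = 26.4 / 13.0, so r = (26.4/13.0)^(1/4).
r = 2.0308^(1/4) ≈ 1.1938

1.194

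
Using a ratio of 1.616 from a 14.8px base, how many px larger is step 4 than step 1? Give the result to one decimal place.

Step 1: 14.8 × 1.616 = 23.917px
Step 4: 14.8 × 1.616⁴ = 100.932px
Difference: 100.932 − 23.917 = 77.015px

77.0px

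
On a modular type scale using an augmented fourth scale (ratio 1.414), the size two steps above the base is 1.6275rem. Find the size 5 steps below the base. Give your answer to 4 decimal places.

1.6275 ÷ 1.414⁷ = 1.6275 ÷ 11.30175 ≈ 0.1440

0.1440rem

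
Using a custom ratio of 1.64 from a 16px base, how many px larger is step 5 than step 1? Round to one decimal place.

Step 1: 16.0 × 1.64 = 26.240px
Step 5: 16.0 × 1.64⁵ = 189.819px
Difference: 189.819 − 26.240 = 163.579px

163.6px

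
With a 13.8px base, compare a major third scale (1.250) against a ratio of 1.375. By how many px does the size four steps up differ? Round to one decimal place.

Major third: 13.8 × 1.250⁴ = 33.691px
At 1.375: 13.8 × 1.375⁴ = 49.328px
Difference: 49.328 − 33.691 = 15.637px

15.6px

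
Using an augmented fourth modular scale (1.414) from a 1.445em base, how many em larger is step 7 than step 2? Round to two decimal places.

13.44em

Step 2: 1.445 × 1.414² = 2.8891em
Step 7: 1.445 × 1.414⁷ = 16.3310em
Difference: 16.3310 − 2.8891 = 13.4419em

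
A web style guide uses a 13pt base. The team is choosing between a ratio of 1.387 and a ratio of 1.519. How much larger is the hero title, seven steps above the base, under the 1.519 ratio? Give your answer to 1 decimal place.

114.2pt

At 1.387: 13.0 × 1.387⁷ = 128.374pt
At 1.519: 13.0 × 1.519⁷ = 242.576pt
Difference: 242.576 − 128.374 = 114.202pt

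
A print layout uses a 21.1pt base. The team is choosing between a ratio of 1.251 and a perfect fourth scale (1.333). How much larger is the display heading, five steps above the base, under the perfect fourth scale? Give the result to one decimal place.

At 1.251: 21.1 × 1.251⁵ = 64.650pt
Perfect fourth: 21.1 × 1.333⁵ = 88.804pt
Difference: 88.804 − 64.650 = 24.154pt

24.2pt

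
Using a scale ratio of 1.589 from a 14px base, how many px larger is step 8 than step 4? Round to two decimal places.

Step 4: 14.0 × 1.589⁴ = 89.2532px
Step 8: 14.0 × 1.589⁸ = 569.0091px
Difference: 569.0091 − 89.2532 = 479.7559px

479.76px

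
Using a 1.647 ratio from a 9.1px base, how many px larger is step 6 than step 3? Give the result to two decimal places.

140.98px

Step 3: 9.1 × 1.647³ = 40.6558px
Step 6: 9.1 × 1.647⁶ = 181.6364px
Difference: 181.6364 − 40.6558 = 140.9806px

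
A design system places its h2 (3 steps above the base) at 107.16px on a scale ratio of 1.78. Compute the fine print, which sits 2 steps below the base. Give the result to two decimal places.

6.00px

107.16 ÷ 1.78⁵ = 107.16 ÷ 17.86899 ≈ 5.997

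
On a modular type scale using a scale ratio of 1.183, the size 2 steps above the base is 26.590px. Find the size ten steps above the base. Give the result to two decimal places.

102.00px

26.590 × 1.183⁸ = 26.590 × 3.83599 ≈ 101.999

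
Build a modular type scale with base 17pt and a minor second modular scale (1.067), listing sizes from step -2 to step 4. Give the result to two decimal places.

14.93pt, 15.93pt, 17.00pt, 18.14pt, 19.35pt, 20.65pt, 22.03pt

Step -2: 17.0 ÷ 1.067² = 14.93
Step -1: 17.0 ÷ 1.067 = 15.93
Step 0: 17pt
Step 1: 17.0 × 1.067 = 18.14
Step 2: 17.0 × 1.067² = 19.35
Step 3: 17.0 × 1.067³ = 20.65
Step 4: 17.0 × 1.067⁴ = 22.03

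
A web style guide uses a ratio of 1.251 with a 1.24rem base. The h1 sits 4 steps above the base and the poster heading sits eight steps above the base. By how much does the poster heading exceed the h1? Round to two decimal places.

Step 4: 1.24 × 1.251⁴ = 3.0370rem
Step 8: 1.24 × 1.251⁸ = 7.4384rem
Difference: 7.4384 − 3.0370 = 4.4014rem

4.40rem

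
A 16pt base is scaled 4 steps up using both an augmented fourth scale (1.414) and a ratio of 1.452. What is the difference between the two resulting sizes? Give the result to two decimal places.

Augmented fourth: 16.0 × 1.414⁴ = 63.9613pt
At 1.452: 16.0 × 1.452⁴ = 71.1191pt
Difference: 71.1191 − 63.9613 = 7.1578pt

7.16pt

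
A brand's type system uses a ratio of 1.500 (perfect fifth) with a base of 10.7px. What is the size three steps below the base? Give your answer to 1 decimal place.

3.2px

Each step on a modular scale multiplies by the ratio, so the size n steps from the base is base × ratioⁿ.
10.7 ÷ 1.500³ = 10.7 ÷ 3.37500 ≈ 3.17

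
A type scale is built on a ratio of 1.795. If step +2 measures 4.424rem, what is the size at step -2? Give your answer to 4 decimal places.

0.4261rem

The gap is -2 − (2) = -4 steps, so the factor is 1.795^-4.
4.424 ÷ 1.795⁴ = 4.424 ÷ 10.38145 ≈ 0.4261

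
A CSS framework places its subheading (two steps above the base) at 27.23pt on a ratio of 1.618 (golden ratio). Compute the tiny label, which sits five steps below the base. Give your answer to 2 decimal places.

27.23 ÷ 1.618⁷ = 27.23 ÷ 29.03017 ≈ 0.938

0.94pt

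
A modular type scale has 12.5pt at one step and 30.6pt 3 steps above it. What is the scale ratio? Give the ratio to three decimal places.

The ratio satisfies 12.5 × r³ = 30.6, so r = (30.6 / 12.5)^(1/3).
r = 2.4480^(1/3) ≈ 1.3477

1.348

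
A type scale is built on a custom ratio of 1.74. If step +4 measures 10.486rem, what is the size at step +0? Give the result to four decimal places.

10.486 ÷ 1.74⁴ = 10.486 ÷ 9.16636 ≈ 1.1440

1.1440rem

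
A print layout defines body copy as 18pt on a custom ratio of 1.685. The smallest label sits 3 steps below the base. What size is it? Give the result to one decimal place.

3.8pt

18.0 ÷ 1.685³ = 18.0 ÷ 4.78409 ≈ 3.76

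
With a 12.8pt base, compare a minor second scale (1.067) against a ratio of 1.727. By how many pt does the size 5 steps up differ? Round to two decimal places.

178.94pt

Minor second: 12.8 × 1.067⁵ = 17.7024pt
At 1.727: 12.8 × 1.727⁵ = 196.6399pt
Difference: 196.6399 − 17.7024 = 178.9375pt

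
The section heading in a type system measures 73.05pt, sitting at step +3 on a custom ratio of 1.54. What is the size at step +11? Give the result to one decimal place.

2310.9pt

73.05 × 1.54⁸ = 73.05 × 31.63485 ≈ 2310.926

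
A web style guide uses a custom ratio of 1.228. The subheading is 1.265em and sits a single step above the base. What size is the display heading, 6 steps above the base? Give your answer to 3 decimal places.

Moving from step +1 to step +6 is 5 steps up, so multiply by r⁵.
1.265 × 1.228⁵ = 1.265 × 2.79249 ≈ 3.533

3.533em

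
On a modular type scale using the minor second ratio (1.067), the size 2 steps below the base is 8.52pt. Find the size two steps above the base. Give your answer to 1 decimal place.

11.0pt

Moving from step -2 to step +2 is 4 steps up, so multiply by r⁴.
8.52 × 1.067⁴ = 8.52 × 1.29616 ≈ 11.043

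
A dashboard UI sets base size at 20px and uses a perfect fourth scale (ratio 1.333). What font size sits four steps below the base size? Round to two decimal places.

A modular type scale is a geometric sequence: sizeₙ = base × rⁿ.
20.0 ÷ 1.333⁴ = 20.0 ÷ 3.15733 ≈ 6.33

6.33px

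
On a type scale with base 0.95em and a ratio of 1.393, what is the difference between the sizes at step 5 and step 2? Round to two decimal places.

3.14em

Step 2: 0.95 × 1.393² = 1.8434em
Step 5: 0.95 × 1.393⁵ = 4.9829em
Difference: 4.9829 − 1.8434 = 3.1395em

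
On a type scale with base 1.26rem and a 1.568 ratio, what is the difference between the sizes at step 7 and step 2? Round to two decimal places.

26.26rem

Step 2: 1.26 × 1.568² = 3.0979rem
Step 7: 1.26 × 1.568⁷ = 29.3625rem
Difference: 29.3625 − 3.0979 = 26.2646rem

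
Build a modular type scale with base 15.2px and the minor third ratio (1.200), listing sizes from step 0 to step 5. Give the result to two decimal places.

15.20px, 18.24px, 21.89px, 26.27px, 31.52px, 37.82px

Step 0: 15.2px
Step 1: 15.2 × 1.200 = 18.24
Step 2: 15.2 × 1.200² = 21.89
Step 3: 15.2 × 1.200³ = 26.27
Step 4: 15.2 × 1.200⁴ = 31.52
Step 5: 15.2 × 1.200⁵ = 37.82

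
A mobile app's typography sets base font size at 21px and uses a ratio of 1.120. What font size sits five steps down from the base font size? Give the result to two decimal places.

Each step on a modular scale multiplies by the ratio, so the size n steps from the base is base × ratioⁿ.
21.0 ÷ 1.120⁵ = 21.0 ÷ 1.76234 ≈ 11.92

11.92px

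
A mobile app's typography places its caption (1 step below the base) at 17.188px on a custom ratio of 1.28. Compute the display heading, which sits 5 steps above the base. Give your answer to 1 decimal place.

75.6px

17.188 × 1.28⁶ = 17.188 × 4.39805 ≈ 75.594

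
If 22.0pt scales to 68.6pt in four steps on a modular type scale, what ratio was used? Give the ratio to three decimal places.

r⁴ = 68.6 / 22.0, so r = (68.6/22.0)^(1/4).
r = 3.1182^(1/4) ≈ 1.3288

1.329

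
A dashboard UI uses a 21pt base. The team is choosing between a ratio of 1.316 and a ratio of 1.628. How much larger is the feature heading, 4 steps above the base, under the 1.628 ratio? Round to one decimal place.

84.5pt

At 1.316: 21.0 × 1.316⁴ = 62.986pt
At 1.628: 21.0 × 1.628⁴ = 147.515pt
Difference: 147.515 − 62.986 = 84.529pt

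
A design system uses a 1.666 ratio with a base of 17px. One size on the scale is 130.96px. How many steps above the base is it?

1.666ⁿ = 130.96 / 17 = 7.7035
n = ln(7.7035) / ln(1.666) = 2.0417 / 0.5104 ≈ 4.00

4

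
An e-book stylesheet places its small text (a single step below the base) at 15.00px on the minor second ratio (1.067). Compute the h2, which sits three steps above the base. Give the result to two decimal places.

19.44px

Moving from step -1 to step +3 is 4 steps up, so multiply by r⁴.
15.00 × 1.067⁴ = 15.00 × 1.29616 ≈ 19.442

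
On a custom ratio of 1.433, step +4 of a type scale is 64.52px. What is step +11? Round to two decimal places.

800.60px

64.52 × 1.433⁷ = 64.52 × 12.40862 ≈ 800.604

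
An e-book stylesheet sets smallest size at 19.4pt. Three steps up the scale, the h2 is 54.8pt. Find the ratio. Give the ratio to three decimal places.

1.414

r³ = 54.8 / 19.4, so r = (54.8/19.4)^(1/3).
r = 2.8247^(1/3) ≈ 1.4136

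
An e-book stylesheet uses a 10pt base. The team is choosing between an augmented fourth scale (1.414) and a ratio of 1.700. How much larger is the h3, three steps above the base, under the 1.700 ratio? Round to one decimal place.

Augmented fourth: 10.0 × 1.414³ = 28.271pt
At 1.700: 10.0 × 1.700³ = 49.130pt
Difference: 49.130 − 28.271 = 20.859pt

20.9pt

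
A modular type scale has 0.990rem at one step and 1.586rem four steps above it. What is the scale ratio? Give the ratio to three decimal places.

1.125

The ratio satisfies 0.990 × r⁴ = 1.586, so r = (1.586 / 0.990)^(1/4).
r = 1.6020^(1/4) ≈ 1.1250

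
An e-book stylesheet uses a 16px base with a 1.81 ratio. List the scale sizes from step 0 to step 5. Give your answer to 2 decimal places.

Step 0: 16px
Step 1: 16.0 × 1.81 = 28.96
Step 2: 16.0 × 1.81² = 52.42
Step 3: 16.0 × 1.81³ = 94.88
Step 4: 16.0 × 1.81⁴ = 171.73
Step 5: 16.0 × 1.81⁵ = 310.82

16.00px, 28.96px, 52.42px, 94.88px, 171.73px, 310.82px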